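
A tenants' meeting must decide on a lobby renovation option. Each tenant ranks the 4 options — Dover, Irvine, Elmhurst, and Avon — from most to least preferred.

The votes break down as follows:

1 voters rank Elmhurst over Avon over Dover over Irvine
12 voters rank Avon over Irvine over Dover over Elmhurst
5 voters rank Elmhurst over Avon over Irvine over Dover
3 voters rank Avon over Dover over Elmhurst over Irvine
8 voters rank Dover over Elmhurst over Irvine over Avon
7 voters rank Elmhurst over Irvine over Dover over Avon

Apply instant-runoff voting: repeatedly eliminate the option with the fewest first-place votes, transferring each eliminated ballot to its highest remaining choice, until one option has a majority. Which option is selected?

Round 1: Avon 15, Elmhurst 13, Dover 8, Irvine 0. Irvine has the fewest and is eliminated.
Round 2: Avon 15, Elmhurst 13, Dover 8. Dover has the fewest and is eliminated.
Round 3: Elmhurst 21, Avon 15. Elmhurst has a majority.

Elmhurst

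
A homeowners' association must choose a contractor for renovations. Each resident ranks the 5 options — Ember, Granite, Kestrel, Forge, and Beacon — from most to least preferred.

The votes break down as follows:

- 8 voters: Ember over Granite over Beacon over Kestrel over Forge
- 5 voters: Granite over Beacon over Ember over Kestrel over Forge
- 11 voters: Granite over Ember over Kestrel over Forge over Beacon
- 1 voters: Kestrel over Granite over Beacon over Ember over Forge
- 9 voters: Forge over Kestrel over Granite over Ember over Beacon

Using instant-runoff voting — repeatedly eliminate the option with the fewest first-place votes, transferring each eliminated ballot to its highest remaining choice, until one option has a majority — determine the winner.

Granite

Round 1: Granite 16, Forge 9, Ember 8, Kestrel 1, Beacon 0. Beacon has the fewest and is eliminated.
Round 2: Granite 16, Forge 9, Ember 8, Kestrel 1. Kestrel has the fewest and is eliminated.
Round 3: Granite 17, Forge 9, Ember 8. Ember has the fewest and is eliminated.
Round 4: Granite 25, Forge 9. Granite has a majority.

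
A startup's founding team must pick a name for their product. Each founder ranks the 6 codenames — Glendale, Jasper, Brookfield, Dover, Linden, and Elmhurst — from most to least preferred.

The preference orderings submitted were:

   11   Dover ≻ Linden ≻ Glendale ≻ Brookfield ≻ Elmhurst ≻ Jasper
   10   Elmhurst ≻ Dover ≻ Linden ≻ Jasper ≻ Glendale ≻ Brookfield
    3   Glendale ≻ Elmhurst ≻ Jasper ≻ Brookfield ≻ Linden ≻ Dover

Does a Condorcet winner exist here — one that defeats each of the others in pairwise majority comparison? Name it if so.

There is no Condorcet winner

Head-to-head results (24 voters total):
Glendale vs Jasper: Glendale wins 14–10.
Glendale vs Brookfield: Glendale wins 24–0.
Glendale vs Dover: Dover wins 21–3.
Glendale vs Linden: Linden wins 21–3.
Glendale vs Elmhurst: Glendale wins 14–10.
Jasper vs Brookfield: Jasper wins 13–11.
Jasper vs Dover: Dover wins 21–3.
Jasper vs Linden: Linden wins 21–3.
Jasper vs Elmhurst: Elmhurst wins 24–0.
Brookfield vs Dover: Dover wins 21–3.
Brookfield vs Linden: Linden wins 21–3.
Brookfield vs Elmhurst: Elmhurst wins 13–11.
Dover vs Linden: Dover wins 21–3.
Dover vs Elmhurst: Elmhurst wins 13–11.
Linden vs Elmhurst: Elmhurst wins 13–11.
No candidate beats all others: Glendale beats Elmhurst beats Dover beats Glendale, a majority cycle.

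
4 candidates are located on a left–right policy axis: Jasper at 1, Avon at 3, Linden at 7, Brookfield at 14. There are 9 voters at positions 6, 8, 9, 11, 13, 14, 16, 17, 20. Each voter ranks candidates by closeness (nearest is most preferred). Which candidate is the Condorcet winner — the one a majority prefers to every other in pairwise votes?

Brookfield

With single-peaked preferences on a line, the Condorcet winner is the candidate closest to the median voter.
The median voter (position 13) is closest to Brookfield at 14.
Check: Brookfield vs Avon — voters closer to Brookfield: 7 of 9.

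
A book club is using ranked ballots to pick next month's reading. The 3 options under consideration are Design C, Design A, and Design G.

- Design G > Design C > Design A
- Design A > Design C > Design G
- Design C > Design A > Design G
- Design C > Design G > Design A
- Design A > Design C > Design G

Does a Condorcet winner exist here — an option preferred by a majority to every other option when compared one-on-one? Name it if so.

Head-to-head results (5 voters total):
Design C vs Design A: Design C wins 3–2.
Design C vs Design G: Design C wins 4–1.
Design A vs Design G: Design A wins 3–2.
Design C beats each rival — Design A (3–2), Design G (4–1) — so Design C is the Condorcet winner.

Design C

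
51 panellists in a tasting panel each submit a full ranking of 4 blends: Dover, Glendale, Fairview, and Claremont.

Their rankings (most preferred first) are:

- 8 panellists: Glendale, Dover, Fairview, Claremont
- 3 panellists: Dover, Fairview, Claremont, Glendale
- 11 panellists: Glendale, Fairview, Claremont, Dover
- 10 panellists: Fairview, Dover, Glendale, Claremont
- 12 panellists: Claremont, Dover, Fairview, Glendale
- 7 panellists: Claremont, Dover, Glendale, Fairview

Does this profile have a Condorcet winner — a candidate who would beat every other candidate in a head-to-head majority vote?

Head-to-head results (51 voters total):
Dover vs Glendale: Dover wins 32–19.
Dover vs Fairview: Dover wins 30–21.
Dover vs Claremont: Claremont wins 30–21.
Glendale vs Fairview: Glendale wins 26–25.
Glendale vs Claremont: Glendale wins 29–22.
Fairview vs Claremont: Fairview wins 32–19.
No candidate beats all others: Dover beats Glendale beats Claremont beats Dover, a majority cycle.

No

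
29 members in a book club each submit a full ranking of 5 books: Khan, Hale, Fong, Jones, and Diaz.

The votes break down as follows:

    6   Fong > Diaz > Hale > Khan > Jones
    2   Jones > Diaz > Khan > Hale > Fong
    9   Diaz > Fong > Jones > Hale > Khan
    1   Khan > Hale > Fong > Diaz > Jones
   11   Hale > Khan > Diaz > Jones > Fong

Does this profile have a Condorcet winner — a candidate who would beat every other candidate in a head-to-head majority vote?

Head-to-head results (29 voters total):
Khan vs Hale: Hale wins 26–3.
Khan vs Fong: Fong wins 15–14.
Khan vs Jones: Khan wins 18–11.
Khan vs Diaz: Diaz wins 17–12.
Hale vs Fong: Fong wins 15–14.
Hale vs Jones: Hale wins 18–11.
Hale vs Diaz: Diaz wins 17–12.
Fong vs Jones: Fong wins 16–13.
Fong vs Diaz: Diaz wins 22–7.
Jones vs Diaz: Diaz wins 27–2.
Diaz beats each rival — Khan (17–12), Hale (17–12), Fong (22–7), Jones (27–2) — so Diaz is the Condorcet winner.

Yes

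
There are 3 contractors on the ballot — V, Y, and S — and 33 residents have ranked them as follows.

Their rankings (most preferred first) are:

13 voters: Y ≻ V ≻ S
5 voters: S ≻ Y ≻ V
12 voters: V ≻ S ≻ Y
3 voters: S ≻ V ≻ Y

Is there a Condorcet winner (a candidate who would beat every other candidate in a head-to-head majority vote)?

No

Head-to-head results (33 voters total):
V vs Y: Y wins 18–15.
V vs S: V wins 25–8.
Y vs S: S wins 20–13.
No candidate beats all others: V beats S beats Y beats V, a majority cycle.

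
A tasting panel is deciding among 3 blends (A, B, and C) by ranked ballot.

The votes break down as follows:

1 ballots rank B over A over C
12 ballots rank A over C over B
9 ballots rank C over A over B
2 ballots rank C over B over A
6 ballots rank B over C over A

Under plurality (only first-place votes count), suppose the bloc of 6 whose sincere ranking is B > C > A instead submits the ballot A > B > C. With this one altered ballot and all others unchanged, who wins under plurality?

First-place totals with the altered ballot: A 18, B 1, C 11.
The winner is unchanged: still A.

A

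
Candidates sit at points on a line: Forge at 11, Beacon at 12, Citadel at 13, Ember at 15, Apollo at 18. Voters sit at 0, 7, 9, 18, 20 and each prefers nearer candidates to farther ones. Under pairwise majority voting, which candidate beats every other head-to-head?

With single-peaked preferences on a line, the Condorcet winner is the candidate closest to the median voter.
The median voter (position 9) is closest to Forge at 11.
Check: Forge vs Citadel — voters closer to Forge: 3 of 5.

Forge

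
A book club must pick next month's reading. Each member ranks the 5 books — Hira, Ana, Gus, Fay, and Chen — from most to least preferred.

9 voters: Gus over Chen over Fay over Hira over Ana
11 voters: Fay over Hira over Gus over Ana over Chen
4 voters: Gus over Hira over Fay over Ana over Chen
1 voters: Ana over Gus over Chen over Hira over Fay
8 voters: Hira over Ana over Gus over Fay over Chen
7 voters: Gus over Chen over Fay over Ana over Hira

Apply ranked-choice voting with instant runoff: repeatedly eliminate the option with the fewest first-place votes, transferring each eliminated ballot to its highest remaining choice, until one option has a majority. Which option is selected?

Gus

Round 1: Gus 20, Fay 11, Hira 8, Ana 1, Chen 0. Chen has the fewest and is eliminated.
Round 2: Gus 20, Fay 11, Hira 8, Ana 1. Ana has the fewest and is eliminated.
Round 3: Gus 21, Fay 11, Hira 8. Gus has a majority.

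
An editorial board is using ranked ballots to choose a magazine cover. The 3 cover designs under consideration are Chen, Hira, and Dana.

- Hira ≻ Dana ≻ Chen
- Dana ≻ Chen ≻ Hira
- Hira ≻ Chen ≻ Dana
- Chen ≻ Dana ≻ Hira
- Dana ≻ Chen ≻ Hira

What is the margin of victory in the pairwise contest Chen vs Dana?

1

Ballots ranking Chen above Dana: 2.
Ballots ranking Dana above Chen: 3.
Dana wins 3–2, a margin of 1.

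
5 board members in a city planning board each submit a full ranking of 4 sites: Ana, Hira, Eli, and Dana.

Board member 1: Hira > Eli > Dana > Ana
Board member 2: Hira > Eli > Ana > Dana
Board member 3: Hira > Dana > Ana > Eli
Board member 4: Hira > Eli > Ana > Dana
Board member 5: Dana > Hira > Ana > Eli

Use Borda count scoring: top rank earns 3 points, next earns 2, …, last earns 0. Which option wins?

Hira

Borda scores:
  Ana: 0 + 1 + 1 + 1 + 1 = 4
  Hira: 3 + 3 + 3 + 3 + 2 = 14
  Eli: 2 + 2 + 0 + 2 + 0 = 6
  Dana: 1 + 0 + 2 + 0 + 3 = 6
Hira has the highest total.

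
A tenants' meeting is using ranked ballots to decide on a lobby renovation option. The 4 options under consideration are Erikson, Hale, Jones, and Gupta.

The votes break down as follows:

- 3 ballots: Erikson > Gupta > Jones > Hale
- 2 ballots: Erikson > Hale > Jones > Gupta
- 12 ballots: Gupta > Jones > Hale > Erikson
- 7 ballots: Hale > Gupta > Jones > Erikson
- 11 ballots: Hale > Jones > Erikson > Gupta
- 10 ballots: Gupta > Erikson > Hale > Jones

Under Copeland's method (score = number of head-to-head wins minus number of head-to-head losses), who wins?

Gupta

Pairwise results:
  Erikson vs Hale: Hale wins 30–15.
  Erikson vs Jones: Jones wins 30–15.
  Erikson vs Gupta: Gupta wins 29–16.
  Hale vs Jones: Hale wins 30–15.
  Hale vs Gupta: Gupta wins 25–20.
  Jones vs Gupta: Gupta wins 32–13.
Copeland scores (wins − losses):
  Erikson: 0 − 3 = -3
  Hale: 2 − 1 = 1
  Jones: 1 − 2 = -1
  Gupta: 3 − 0 = 3
Gupta has the best Copeland score.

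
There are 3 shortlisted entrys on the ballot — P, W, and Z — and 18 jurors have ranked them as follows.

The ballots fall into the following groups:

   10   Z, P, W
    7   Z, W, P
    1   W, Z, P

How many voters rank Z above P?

18

Ballots ranking Z above P: 10+7+1 = 18.
Ballots ranking P above Z: 0.
So 18 of 18 voters prefer Z to P.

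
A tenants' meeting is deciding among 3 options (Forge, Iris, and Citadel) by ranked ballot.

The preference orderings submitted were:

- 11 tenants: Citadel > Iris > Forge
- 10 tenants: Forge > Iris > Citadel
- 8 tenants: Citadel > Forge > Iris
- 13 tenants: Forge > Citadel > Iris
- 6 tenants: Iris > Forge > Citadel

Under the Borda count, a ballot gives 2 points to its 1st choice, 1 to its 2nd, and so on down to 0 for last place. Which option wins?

Forge

Borda scores:
  Forge: 11·0 + 10·2 + 8·1 + 13·2 + 6·1 = 60
  Iris: 11·1 + 10·1 + 8·0 + 13·0 + 6·2 = 33
  Citadel: 11·2 + 10·0 + 8·2 + 13·1 + 6·0 = 51
Forge has the highest total.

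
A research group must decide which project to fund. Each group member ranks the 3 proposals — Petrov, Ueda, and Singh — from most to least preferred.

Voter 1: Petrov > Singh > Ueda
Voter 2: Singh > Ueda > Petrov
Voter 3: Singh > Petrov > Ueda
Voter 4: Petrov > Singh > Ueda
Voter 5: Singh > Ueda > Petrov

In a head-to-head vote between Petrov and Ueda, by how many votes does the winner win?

Ballots ranking Petrov above Ueda: 3.
Ballots ranking Ueda above Petrov: 2.
Petrov wins 3–2, a margin of 1.

1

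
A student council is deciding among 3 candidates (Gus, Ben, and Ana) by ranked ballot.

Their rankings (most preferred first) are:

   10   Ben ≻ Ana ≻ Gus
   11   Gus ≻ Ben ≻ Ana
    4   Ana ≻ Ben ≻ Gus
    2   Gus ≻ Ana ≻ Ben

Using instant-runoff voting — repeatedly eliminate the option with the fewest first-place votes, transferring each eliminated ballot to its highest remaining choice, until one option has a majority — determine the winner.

Round 1: Gus 13, Ben 10, Ana 4. Ana has the fewest and is eliminated.
Round 2: Ben 14, Gus 13. Ben has a majority.

Ben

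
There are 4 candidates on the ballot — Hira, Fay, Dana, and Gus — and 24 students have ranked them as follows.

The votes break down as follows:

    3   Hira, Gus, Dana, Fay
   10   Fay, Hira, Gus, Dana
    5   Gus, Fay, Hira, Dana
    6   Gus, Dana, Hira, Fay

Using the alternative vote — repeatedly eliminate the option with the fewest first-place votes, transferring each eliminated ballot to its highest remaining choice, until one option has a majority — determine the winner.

Round 1: Gus 11, Fay 10, Hira 3, Dana 0. Dana has the fewest and is eliminated.
Round 2: Gus 11, Fay 10, Hira 3. Hira has the fewest and is eliminated.
Round 3: Gus 14, Fay 10. Gus has a majority.

Gus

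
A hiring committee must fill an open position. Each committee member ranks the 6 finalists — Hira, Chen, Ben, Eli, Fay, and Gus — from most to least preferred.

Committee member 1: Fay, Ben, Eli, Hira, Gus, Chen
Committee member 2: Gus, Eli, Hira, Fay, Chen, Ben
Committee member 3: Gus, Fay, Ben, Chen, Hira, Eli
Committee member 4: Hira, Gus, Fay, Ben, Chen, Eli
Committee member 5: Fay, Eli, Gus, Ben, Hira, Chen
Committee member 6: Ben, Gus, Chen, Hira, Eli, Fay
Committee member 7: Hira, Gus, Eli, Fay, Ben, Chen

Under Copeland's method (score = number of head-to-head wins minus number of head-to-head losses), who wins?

Pairwise results:
  Hira vs Chen: Hira wins 5–2.
  Hira vs Ben: Ben wins 4–3.
  Hira vs Eli: Hira wins 4–3.
  Hira vs Fay: Hira wins 4–3.
  Hira vs Gus: Gus wins 4–3.
  Chen vs Ben: Ben wins 6–1.
  Chen vs Eli: Eli wins 4–3.
  Chen vs Fay: Fay wins 6–1.
  Chen vs Gus: Gus wins 7–0.
  Ben vs Eli: Ben wins 4–3.
  Ben vs Fay: Fay wins 6–1.
  Ben vs Gus: Gus wins 5–2.
  Eli vs Fay: Fay wins 4–3.
  Eli vs Gus: Gus wins 5–2.
  Fay vs Gus: Gus wins 5–2.
Copeland scores (wins − losses):
  Hira: 3 − 2 = 1
  Chen: 0 − 5 = -5
  Ben: 3 − 2 = 1
  Eli: 1 − 4 = -3
  Fay: 3 − 2 = 1
  Gus: 5 − 0 = 5
Gus has the best Copeland score.

Gus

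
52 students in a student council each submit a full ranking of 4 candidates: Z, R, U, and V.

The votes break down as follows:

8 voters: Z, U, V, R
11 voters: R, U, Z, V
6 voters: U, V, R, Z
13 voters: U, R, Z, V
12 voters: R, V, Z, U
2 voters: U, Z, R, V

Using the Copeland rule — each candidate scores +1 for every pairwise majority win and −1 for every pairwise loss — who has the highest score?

Pairwise results:
  Z vs R: R wins 42–10.
  Z vs U: U wins 32–20.
  Z vs V: Z wins 34–18.
  R vs U: U wins 29–23.
  R vs V: R wins 38–14.
  U vs V: U wins 40–12.
Copeland scores (wins − losses):
  Z: 1 − 2 = -1
  R: 2 − 1 = 1
  U: 3 − 0 = 3
  V: 0 − 3 = -3
U has the best Copeland score.

U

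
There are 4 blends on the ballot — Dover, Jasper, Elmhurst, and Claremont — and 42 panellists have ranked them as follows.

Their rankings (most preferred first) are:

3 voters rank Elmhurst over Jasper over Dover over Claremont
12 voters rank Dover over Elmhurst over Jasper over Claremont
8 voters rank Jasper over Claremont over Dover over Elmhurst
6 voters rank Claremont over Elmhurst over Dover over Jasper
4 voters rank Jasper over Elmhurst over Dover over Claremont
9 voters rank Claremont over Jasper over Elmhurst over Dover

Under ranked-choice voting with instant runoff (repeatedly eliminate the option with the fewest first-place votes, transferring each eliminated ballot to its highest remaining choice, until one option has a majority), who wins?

Round 1: Claremont 15, Dover 12, Jasper 12, Elmhurst 3. Elmhurst has the fewest and is eliminated.
Round 2: Jasper 15, Claremont 15, Dover 12. Dover has the fewest and is eliminated.
Round 3: Jasper 27, Claremont 15. Jasper has a majority.

Jasper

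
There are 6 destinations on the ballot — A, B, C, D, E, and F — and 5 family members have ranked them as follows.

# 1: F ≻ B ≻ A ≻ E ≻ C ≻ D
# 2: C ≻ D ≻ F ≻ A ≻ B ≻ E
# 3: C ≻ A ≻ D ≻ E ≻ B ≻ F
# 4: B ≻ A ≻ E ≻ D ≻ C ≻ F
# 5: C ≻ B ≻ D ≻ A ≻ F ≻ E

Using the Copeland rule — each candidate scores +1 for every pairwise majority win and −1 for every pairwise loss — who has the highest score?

Pairwise results:
  A vs B: B wins 3–2.
  A vs C: C wins 3–2.
  A vs D: A wins 3–2.
  A vs E: A wins 5–0.
  A vs F: A wins 3–2.
  B vs C: C wins 3–2.
  B vs D: B wins 3–2.
  B vs E: B wins 4–1.
  B vs F: B wins 3–2.
  C vs D: C wins 4–1.
  C vs E: C wins 3–2.
  C vs F: C wins 4–1.
  D vs E: D wins 3–2.
  D vs F: D wins 4–1.
  E vs F: F wins 3–2.
Copeland scores (wins − losses):
  A: 3 − 2 = 1
  B: 4 − 1 = 3
  C: 5 − 0 = 5
  D: 2 − 3 = -1
  E: 0 − 5 = -5
  F: 1 − 4 = -3
C has the best Copeland score.

C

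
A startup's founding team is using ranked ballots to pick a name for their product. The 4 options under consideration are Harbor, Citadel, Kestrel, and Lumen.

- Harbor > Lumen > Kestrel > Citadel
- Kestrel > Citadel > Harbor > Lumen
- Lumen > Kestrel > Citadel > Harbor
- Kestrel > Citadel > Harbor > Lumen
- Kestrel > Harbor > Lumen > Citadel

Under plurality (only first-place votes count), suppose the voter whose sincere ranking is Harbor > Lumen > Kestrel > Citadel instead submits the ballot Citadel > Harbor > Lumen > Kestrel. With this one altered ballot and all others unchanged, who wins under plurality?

First-place totals with the altered ballot: Harbor 0, Citadel 1, Kestrel 3, Lumen 1.
The winner is unchanged: still Kestrel.

Kestrel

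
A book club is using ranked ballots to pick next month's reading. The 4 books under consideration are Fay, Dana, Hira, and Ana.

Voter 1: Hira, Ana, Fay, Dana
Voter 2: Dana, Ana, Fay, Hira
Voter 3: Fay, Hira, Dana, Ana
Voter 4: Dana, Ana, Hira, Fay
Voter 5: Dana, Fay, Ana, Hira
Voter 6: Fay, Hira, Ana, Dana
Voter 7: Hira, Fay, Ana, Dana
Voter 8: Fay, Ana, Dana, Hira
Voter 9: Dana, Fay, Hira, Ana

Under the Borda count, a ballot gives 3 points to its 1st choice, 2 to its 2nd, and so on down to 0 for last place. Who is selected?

Fay

Borda scores:
  Fay: 1 + 1 + 3 + 0 + 2 + 3 + 2 + 3 + 2 = 17
  Dana: 0 + 3 + 1 + 3 + 3 + 0 + 0 + 1 + 3 = 14
  Hira: 3 + 0 + 2 + 1 + 0 + 2 + 3 + 0 + 1 = 12
  Ana: 2 + 2 + 0 + 2 + 1 + 1 + 1 + 2 + 0 = 11
Fay has the highest total.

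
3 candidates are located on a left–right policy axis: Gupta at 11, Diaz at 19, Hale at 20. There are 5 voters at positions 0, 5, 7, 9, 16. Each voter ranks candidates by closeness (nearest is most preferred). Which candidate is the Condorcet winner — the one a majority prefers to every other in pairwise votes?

Gupta

With single-peaked preferences on a line, the Condorcet winner is the candidate closest to the median voter.
The median voter (position 7) is closest to Gupta at 11.
Check: Gupta vs Diaz — voters closer to Gupta: 4 of 5.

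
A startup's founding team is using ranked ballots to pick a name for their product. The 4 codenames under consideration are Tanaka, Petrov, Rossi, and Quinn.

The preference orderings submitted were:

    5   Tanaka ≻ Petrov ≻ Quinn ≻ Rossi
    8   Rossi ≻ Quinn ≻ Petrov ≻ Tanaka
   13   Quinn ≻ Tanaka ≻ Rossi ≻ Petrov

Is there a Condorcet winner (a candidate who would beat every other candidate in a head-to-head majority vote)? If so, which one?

Quinn

Head-to-head results (26 voters total):
Tanaka vs Petrov: Tanaka wins 18–8.
Tanaka vs Rossi: Tanaka wins 18–8.
Tanaka vs Quinn: Quinn wins 21–5.
Petrov vs Rossi: Rossi wins 21–5.
Petrov vs Quinn: Quinn wins 21–5.
Rossi vs Quinn: Quinn wins 18–8.
Quinn beats each rival — Tanaka (21–5), Petrov (21–5), Rossi (18–8) — so Quinn is the Condorcet winner.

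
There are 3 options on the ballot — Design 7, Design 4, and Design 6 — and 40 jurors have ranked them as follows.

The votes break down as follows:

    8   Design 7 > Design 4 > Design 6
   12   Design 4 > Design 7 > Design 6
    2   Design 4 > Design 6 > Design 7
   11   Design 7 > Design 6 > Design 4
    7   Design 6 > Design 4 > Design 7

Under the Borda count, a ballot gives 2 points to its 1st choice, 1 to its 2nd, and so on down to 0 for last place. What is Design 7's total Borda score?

Borda scores:
  Design 7: 8·2 + 12·1 + 2·0 + 11·2 + 7·0 = 50
  Design 4: 8·1 + 12·2 + 2·2 + 11·0 + 7·1 = 43
  Design 6: 8·0 + 12·0 + 2·1 + 11·1 + 7·2 = 27

50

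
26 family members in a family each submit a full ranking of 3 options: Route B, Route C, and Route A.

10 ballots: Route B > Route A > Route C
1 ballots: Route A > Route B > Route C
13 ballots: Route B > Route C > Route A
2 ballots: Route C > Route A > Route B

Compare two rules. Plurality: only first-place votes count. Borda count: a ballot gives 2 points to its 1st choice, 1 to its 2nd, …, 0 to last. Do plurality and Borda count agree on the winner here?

Plurality first-place counts: Route B 23, Route C 2, Route A 1 → Route B.
Borda totals: Route B 47, Route C 17, Route A 14 → Route B.
The two rules agree on Route B.

Yes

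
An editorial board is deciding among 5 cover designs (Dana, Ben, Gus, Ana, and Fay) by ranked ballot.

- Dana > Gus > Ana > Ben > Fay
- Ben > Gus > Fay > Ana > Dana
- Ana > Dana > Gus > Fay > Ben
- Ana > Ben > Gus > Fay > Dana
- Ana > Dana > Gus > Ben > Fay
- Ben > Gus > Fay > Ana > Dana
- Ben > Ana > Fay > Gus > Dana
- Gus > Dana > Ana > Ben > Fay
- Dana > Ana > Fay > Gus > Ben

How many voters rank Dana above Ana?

3

Ballots ranking Dana above Ana: 3.
Ballots ranking Ana above Dana: 6.
So 3 of 9 voters prefer Dana to Ana.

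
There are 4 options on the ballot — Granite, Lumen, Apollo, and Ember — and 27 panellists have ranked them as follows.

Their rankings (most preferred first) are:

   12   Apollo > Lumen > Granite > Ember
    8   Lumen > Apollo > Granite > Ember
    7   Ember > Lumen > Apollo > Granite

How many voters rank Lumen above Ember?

Ballots ranking Lumen above Ember: 12+8 = 20.
Ballots ranking Ember above Lumen: 7.
So 20 of 27 voters prefer Lumen to Ember.

20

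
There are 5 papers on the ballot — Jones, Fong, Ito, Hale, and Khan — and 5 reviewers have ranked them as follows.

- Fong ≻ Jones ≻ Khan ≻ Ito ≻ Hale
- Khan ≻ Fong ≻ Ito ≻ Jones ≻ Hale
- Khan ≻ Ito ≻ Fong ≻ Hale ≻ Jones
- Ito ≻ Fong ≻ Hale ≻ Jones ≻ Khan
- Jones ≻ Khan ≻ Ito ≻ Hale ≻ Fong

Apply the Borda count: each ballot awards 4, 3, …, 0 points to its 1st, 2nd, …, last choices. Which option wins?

Khan

Borda scores:
  Jones: 3 + 1 + 0 + 1 + 4 = 9
  Fong: 4 + 3 + 2 + 3 + 0 = 12
  Ito: 1 + 2 + 3 + 4 + 2 = 12
  Hale: 0 + 0 + 1 + 2 + 1 = 4
  Khan: 2 + 4 + 4 + 0 + 3 = 13
Khan has the highest total.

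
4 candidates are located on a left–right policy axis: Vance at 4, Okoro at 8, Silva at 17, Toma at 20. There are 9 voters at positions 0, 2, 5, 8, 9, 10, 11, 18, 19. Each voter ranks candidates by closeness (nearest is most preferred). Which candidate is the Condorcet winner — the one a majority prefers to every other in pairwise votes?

With single-peaked preferences on a line, the Condorcet winner is the candidate closest to the median voter.
The median voter (position 9) is closest to Okoro at 8.
Check: Okoro vs Silva — voters closer to Okoro: 7 of 9.

Okoro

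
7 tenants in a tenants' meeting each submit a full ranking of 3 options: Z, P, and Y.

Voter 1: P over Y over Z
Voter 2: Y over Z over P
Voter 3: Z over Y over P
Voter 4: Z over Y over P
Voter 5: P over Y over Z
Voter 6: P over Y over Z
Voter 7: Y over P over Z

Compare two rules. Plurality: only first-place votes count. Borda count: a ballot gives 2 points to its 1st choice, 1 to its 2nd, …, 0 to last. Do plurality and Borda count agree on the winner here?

No

Plurality first-place counts: Z 2, P 3, Y 2 → P.
Borda totals: Z 5, P 7, Y 9 → Y.
The two rules disagree: plurality picks P, Borda picks Y.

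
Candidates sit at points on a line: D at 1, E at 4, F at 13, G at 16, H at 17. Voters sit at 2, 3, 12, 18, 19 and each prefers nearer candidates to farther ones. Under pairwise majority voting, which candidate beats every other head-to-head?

With single-peaked preferences on a line, the Condorcet winner is the candidate closest to the median voter.
The median voter (position 12) is closest to F at 13.
Check: F vs G — voters closer to F: 3 of 5.

F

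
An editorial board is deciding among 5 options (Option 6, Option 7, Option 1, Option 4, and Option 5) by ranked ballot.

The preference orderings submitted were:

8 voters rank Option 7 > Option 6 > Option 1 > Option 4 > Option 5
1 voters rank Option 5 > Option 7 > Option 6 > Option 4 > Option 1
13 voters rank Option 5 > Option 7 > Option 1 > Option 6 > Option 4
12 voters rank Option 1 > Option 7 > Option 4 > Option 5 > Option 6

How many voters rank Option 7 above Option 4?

Ballots ranking Option 7 above Option 4: 8+1+13+12 = 34.
Ballots ranking Option 4 above Option 7: 0.
So 34 of 34 voters prefer Option 7 to Option 4.

34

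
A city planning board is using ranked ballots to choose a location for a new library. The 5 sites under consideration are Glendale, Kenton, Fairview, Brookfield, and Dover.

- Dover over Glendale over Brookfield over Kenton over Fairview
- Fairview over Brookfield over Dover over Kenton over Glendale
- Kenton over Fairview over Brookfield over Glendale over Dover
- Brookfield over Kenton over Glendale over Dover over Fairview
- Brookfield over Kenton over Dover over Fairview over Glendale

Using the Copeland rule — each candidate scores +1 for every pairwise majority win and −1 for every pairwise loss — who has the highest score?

Brookfield

Pairwise results:
  Glendale vs Kenton: Kenton wins 4–1.
  Glendale vs Fairview: Fairview wins 3–2.
  Glendale vs Brookfield: Brookfield wins 4–1.
  Glendale vs Dover: Dover wins 3–2.
  Kenton vs Fairview: Kenton wins 4–1.
  Kenton vs Brookfield: Brookfield wins 4–1.
  Kenton vs Dover: Kenton wins 3–2.
  Fairview vs Brookfield: Brookfield wins 3–2.
  Fairview vs Dover: Dover wins 3–2.
  Brookfield vs Dover: Brookfield wins 4–1.
Copeland scores (wins − losses):
  Glendale: 0 − 4 = -4
  Kenton: 3 − 1 = 2
  Fairview: 1 − 3 = -2
  Brookfield: 4 − 0 = 4
  Dover: 2 − 2 = 0
Brookfield has the best Copeland score.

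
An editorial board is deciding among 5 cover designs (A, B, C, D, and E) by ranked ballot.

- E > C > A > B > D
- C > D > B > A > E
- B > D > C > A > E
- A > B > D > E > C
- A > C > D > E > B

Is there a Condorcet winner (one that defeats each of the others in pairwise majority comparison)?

Head-to-head results (5 voters total):
A vs B: A wins 3–2.
A vs C: C wins 3–2.
A vs D: A wins 3–2.
A vs E: A wins 4–1.
B vs C: C wins 3–2.
B vs D: B wins 3–2.
B vs E: B wins 3–2.
C vs D: C wins 3–2.
C vs E: C wins 3–2.
D vs E: D wins 4–1.
C beats each rival — A (3–2), B (3–2), D (3–2), E (3–2) — so C is the Condorcet winner.

Yes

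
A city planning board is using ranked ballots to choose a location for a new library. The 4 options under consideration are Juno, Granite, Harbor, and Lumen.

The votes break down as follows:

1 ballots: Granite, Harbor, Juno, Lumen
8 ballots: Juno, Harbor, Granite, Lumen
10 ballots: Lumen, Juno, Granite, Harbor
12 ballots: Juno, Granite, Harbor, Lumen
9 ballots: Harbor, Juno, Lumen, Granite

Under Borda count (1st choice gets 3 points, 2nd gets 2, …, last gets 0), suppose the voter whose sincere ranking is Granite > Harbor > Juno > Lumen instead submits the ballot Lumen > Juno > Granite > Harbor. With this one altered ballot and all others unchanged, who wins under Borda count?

Borda totals with the altered ballot: Juno 100, Granite 43, Harbor 55, Lumen 42.
The winner is unchanged: still Juno.

Juno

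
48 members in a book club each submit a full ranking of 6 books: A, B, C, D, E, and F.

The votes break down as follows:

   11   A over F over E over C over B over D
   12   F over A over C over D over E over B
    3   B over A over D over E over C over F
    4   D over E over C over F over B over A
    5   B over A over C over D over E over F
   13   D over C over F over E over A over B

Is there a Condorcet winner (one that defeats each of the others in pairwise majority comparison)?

No

Head-to-head results (48 voters total):
A vs B: A wins 36–12.
A vs C: A wins 31–17.
A vs D: A wins 31–17.
A vs E: A wins 31–17.
A vs F: F wins 29–19.
B vs C: C wins 40–8.
B vs D: D wins 29–19.
B vs E: E wins 40–8.
B vs F: F wins 40–8.
C vs D: C wins 28–20.
C vs E: C wins 30–18.
C vs F: C wins 25–23.
D vs E: D wins 37–11.
D vs F: D wins 25–23.
E vs F: F wins 36–12.
No candidate beats all others: A beats C beats F beats A, a majority cycle.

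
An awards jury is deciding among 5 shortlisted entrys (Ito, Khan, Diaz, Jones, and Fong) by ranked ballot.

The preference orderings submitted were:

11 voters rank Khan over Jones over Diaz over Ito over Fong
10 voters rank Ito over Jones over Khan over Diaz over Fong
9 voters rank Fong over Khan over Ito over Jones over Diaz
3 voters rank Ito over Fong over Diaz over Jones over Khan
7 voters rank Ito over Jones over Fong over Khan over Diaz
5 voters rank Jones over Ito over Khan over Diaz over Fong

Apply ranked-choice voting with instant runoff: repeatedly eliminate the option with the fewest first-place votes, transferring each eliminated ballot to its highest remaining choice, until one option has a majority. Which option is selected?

Round 1: Ito 20, Khan 11, Fong 9, Jones 5, Diaz 0. Diaz has the fewest and is eliminated.
Round 2: Ito 20, Khan 11, Fong 9, Jones 5. Jones has the fewest and is eliminated.
Round 3: Ito 25, Khan 11, Fong 9. Ito has a majority.

Ito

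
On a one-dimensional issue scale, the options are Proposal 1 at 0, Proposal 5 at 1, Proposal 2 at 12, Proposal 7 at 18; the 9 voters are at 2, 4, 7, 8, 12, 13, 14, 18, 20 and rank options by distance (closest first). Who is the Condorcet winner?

With single-peaked preferences on a line, the Condorcet winner is the candidate closest to the median voter.
The median voter (position 12) is closest to Proposal 2 at 12.
Check: Proposal 2 vs Proposal 5 — voters closer to Proposal 2: 7 of 9.

Proposal 2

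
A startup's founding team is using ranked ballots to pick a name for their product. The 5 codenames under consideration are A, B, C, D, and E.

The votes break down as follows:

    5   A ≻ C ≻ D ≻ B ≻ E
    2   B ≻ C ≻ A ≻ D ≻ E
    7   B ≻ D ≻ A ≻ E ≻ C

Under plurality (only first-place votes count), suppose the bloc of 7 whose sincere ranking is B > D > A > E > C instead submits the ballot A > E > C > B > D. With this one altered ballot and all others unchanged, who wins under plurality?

A

First-place totals with the altered ballot: A 12, B 2, C 0, D 0, E 0.
The switch changes the winner from B to A.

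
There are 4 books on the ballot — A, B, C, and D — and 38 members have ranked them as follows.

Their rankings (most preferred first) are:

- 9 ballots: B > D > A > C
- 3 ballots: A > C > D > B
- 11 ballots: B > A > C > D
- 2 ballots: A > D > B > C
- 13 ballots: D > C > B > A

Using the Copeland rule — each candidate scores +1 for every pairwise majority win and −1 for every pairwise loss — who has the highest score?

Pairwise results:
  A vs B: B wins 33–5.
  A vs C: A wins 25–13.
  A vs D: D wins 22–16.
  B vs C: B wins 22–16.
  B vs D: B wins 20–18.
  C vs D: D wins 24–14.
Copeland scores (wins − losses):
  A: 1 − 2 = -1
  B: 3 − 0 = 3
  C: 0 − 3 = -3
  D: 2 − 1 = 1
B has the best Copeland score.

B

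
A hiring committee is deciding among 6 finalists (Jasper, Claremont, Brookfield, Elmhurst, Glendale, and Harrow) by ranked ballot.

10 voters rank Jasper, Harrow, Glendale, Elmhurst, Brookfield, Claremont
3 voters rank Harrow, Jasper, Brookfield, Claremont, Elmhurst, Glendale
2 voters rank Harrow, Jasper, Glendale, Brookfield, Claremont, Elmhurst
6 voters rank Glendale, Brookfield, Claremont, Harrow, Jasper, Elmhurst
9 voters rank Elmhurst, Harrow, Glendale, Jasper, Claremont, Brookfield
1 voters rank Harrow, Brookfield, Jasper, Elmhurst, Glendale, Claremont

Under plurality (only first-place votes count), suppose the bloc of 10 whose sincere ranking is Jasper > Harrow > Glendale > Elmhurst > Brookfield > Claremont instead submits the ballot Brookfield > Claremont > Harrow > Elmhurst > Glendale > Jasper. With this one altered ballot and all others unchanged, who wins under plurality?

Brookfield

First-place totals with the altered ballot: Jasper 0, Claremont 0, Brookfield 10, Elmhurst 9, Glendale 6, Harrow 6.
The switch changes the winner from Jasper to Brookfield.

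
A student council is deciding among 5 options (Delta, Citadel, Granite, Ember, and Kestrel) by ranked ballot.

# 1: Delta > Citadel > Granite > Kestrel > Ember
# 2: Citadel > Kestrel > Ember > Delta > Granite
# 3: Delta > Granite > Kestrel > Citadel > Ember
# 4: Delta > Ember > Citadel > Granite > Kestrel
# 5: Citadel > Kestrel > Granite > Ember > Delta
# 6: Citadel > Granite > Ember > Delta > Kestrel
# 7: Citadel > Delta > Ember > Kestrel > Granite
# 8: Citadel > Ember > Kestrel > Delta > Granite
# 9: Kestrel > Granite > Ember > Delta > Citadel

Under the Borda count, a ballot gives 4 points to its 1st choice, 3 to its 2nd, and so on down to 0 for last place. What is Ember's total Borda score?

Borda scores:
  Delta: 4 + 1 + 4 + 4 + 0 + 1 + 3 + 1 + 1 = 19
  Citadel: 3 + 4 + 1 + 2 + 4 + 4 + 4 + 4 + 0 = 26
  Granite: 2 + 0 + 3 + 1 + 2 + 3 + 0 + 0 + 3 = 14
  Ember: 0 + 2 + 0 + 3 + 1 + 2 + 2 + 3 + 2 = 15
  Kestrel: 1 + 3 + 2 + 0 + 3 + 0 + 1 + 2 + 4 = 16

15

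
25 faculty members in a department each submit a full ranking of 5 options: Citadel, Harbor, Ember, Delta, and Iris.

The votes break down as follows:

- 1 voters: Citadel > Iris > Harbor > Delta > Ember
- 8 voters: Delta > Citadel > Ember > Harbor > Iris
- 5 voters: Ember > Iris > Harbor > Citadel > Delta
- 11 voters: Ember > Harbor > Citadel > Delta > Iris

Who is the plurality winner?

Ember

First-place vote totals:
  Citadel: 1
  Harbor: 0
  Ember: 16
  Delta: 8
  Iris: 0
Ember has the most first-place votes.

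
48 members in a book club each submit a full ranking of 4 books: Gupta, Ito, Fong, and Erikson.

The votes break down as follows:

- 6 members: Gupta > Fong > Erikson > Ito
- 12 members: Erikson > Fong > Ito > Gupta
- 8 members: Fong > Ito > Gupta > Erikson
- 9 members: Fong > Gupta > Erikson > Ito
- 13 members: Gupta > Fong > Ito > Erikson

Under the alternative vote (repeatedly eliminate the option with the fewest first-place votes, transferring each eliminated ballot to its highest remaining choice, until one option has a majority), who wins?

Round 1: Gupta 19, Fong 17, Erikson 12, Ito 0. Ito has the fewest and is eliminated.
Round 2: Gupta 19, Fong 17, Erikson 12. Erikson has the fewest and is eliminated.
Round 3: Fong 29, Gupta 19. Fong has a majority.

Fong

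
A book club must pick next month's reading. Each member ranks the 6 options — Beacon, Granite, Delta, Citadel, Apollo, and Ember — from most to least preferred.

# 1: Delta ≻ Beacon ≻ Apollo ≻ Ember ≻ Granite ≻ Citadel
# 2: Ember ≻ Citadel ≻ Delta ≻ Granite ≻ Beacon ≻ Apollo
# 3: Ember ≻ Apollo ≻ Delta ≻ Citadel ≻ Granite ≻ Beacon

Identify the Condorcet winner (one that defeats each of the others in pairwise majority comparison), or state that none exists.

Head-to-head results (3 voters total):
Beacon vs Granite: Granite wins 2–1.
Beacon vs Delta: Delta wins 3–0.
Beacon vs Citadel: Citadel wins 2–1.
Beacon vs Apollo: Beacon wins 2–1.
Beacon vs Ember: Ember wins 2–1.
Granite vs Delta: Delta wins 3–0.
Granite vs Citadel: Citadel wins 2–1.
Granite vs Apollo: Apollo wins 2–1.
Granite vs Ember: Ember wins 3–0.
Delta vs Citadel: Delta wins 2–1.
Delta vs Apollo: Delta wins 2–1.
Delta vs Ember: Ember wins 2–1.
Citadel vs Apollo: Apollo wins 2–1.
Citadel vs Ember: Ember wins 3–0.
Apollo vs Ember: Ember wins 2–1.
Ember beats each rival — Beacon (2–1), Granite (3–0), Delta (2–1), Citadel (3–0), Apollo (2–1) — so Ember is the Condorcet winner.

Ember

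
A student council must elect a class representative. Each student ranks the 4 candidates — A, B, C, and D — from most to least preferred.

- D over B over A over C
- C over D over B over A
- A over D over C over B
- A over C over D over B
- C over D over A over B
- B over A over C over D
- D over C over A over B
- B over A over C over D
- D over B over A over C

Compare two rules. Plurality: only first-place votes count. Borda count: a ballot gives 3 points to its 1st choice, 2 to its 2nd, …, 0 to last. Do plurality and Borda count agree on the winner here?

Yes

Plurality first-place counts: A 2, B 2, C 2, D 3 → D.
Borda totals: A 14, B 11, C 13, D 16 → D.
The two rules agree on D.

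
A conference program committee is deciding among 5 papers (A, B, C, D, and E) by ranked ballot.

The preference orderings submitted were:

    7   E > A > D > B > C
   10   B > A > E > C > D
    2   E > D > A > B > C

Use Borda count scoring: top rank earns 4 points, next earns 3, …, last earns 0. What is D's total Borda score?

Borda scores:
  A: 7·3 + 10·3 + 2·2 = 55
  B: 7·1 + 10·4 + 2·1 = 49
  C: 7·0 + 10·1 + 2·0 = 10
  D: 7·2 + 10·0 + 2·3 = 20
  E: 7·4 + 10·2 + 2·4 = 56

20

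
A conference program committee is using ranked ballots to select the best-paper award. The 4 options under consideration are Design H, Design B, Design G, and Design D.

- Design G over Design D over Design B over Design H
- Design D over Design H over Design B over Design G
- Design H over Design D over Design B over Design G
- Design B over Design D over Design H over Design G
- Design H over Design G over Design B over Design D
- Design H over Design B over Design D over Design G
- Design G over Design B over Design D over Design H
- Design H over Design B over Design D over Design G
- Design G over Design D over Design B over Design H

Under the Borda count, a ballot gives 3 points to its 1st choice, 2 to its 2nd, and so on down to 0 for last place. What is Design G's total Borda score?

Borda scores:
  Design H: 0 + 2 + 3 + 1 + 3 + 3 + 0 + 3 + 0 = 15
  Design B: 1 + 1 + 1 + 3 + 1 + 2 + 2 + 2 + 1 = 14
  Design G: 3 + 0 + 0 + 0 + 2 + 0 + 3 + 0 + 3 = 11
  Design D: 2 + 3 + 2 + 2 + 0 + 1 + 1 + 1 + 2 = 14

11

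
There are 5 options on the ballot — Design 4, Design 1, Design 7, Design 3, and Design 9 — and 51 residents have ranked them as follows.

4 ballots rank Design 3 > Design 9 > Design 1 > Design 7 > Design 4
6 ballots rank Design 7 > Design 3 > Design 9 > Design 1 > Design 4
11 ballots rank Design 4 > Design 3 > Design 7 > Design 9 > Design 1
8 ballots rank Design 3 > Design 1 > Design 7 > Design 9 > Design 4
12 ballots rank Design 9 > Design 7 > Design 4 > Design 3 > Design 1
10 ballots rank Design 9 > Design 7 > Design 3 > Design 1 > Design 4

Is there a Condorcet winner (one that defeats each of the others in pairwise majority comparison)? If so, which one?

There is no Condorcet winner

Head-to-head results (51 voters total):
Design 4 vs Design 1: Design 1 wins 28–23.
Design 4 vs Design 7: Design 7 wins 40–11.
Design 4 vs Design 3: Design 3 wins 28–23.
Design 4 vs Design 9: Design 9 wins 40–11.
Design 1 vs Design 7: Design 7 wins 39–12.
Design 1 vs Design 3: Design 3 wins 51–0.
Design 1 vs Design 9: Design 9 wins 43–8.
Design 7 vs Design 3: Design 7 wins 28–23.
Design 7 vs Design 9: Design 9 wins 26–25.
Design 3 vs Design 9: Design 3 wins 29–22.
No candidate beats all others: Design 7 beats Design 3 beats Design 9 beats Design 7, a majority cycle.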